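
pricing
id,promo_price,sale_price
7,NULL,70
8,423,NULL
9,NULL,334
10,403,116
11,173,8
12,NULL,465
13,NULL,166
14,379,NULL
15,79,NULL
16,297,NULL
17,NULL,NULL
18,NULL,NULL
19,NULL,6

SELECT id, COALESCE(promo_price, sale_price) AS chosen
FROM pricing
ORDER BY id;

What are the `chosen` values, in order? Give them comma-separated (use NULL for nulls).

id=7: promo_price=NULL, sale_price=70 → 70
id=8: promo_price=423 → 423
id=9: promo_price=NULL, sale_price=334 → 334
id=10: promo_price=403 → 403
id=11: promo_price=173 → 173
id=12: promo_price=NULL, sale_price=465 → 465
id=13: promo_price=NULL, sale_price=166 → 166
id=14: promo_price=379 → 379
id=15: promo_price=79 → 79
id=16: promo_price=297 → 297
id=17: promo_price=NULL, sale_price=NULL (all NULL) → NULL
id=18: promo_price=NULL, sale_price=NULL (all NULL) → NULL
id=19: promo_price=NULL, sale_price=6 → 6

70, 423, 334, 403, 173, 465, 166, 379, 79, 297, NULL, NULL, 6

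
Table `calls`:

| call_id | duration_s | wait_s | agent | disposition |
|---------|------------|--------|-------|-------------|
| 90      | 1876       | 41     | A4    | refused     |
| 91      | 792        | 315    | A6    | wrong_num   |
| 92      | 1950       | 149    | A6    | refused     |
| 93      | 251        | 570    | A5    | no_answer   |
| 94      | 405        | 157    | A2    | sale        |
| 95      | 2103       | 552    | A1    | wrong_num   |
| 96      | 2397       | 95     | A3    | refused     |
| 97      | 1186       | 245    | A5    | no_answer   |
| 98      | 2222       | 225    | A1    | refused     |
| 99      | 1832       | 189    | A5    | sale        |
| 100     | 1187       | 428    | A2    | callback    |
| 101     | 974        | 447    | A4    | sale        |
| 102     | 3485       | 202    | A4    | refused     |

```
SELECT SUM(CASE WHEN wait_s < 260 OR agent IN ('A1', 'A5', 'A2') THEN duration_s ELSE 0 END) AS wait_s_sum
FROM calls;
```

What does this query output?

18894

call_id=90: ✓ → 1876
call_id=91: ✗
call_id=92: ✓ → 1950
call_id=93: ✓ → 251
call_id=94: ✓ → 405
call_id=95: ✓ → 2103
call_id=96: ✓ → 2397
call_id=97: ✓ → 1186
call_id=98: ✓ → 2222
call_id=99: ✓ → 1832
call_id=100: ✓ → 1187
call_id=101: ✗
call_id=102: ✓ → 3485
wait_s_sum = 1876 + 1950 + 251 + 405 + 2103 + 2397 + 1186 + 2222 + 1832 + 1187 + 3485 = 18894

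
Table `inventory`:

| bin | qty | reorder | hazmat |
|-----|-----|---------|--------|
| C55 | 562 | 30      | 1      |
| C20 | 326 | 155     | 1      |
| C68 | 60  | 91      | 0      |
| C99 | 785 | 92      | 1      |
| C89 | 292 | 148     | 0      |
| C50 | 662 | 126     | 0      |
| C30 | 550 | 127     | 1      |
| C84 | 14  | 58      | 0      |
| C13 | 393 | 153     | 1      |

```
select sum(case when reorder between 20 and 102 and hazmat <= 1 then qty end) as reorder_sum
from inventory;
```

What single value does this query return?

bin=C55: ✓ → 562
bin=C20: ✗
bin=C68: ✓ → 60
bin=C99: ✓ → 785
bin=C89: ✗
bin=C50: ✗
bin=C30: ✗
bin=C84: ✓ → 14
bin=C13: ✗
reorder_sum = 562 + 60 + 785 + 14 = 1421

1421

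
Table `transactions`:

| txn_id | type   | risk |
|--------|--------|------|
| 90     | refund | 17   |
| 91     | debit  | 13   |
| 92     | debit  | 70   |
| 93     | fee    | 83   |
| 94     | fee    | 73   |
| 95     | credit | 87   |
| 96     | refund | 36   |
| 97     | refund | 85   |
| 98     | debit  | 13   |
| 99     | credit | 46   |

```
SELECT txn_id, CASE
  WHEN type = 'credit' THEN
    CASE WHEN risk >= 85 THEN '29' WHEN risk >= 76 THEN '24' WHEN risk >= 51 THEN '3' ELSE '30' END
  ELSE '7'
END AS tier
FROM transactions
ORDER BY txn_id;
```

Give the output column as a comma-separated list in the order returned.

7, 7, 7, 7, 7, 29, 7, 7, 7, 30

txn_id=90: type='refund' → outer ELSE → 7
txn_id=91: type='debit' → outer ELSE → 7
txn_id=92: type='debit' → outer ELSE → 7
txn_id=93: type='fee' → outer ELSE → 7
txn_id=94: type='fee' → outer ELSE → 7
txn_id=95: type='credit' → inner[risk >= 85] → 29
txn_id=96: type='refund' → outer ELSE → 7
txn_id=97: type='refund' → outer ELSE → 7
txn_id=98: type='debit' → outer ELSE → 7
txn_id=99: type='credit' → inner[ELSE] → 30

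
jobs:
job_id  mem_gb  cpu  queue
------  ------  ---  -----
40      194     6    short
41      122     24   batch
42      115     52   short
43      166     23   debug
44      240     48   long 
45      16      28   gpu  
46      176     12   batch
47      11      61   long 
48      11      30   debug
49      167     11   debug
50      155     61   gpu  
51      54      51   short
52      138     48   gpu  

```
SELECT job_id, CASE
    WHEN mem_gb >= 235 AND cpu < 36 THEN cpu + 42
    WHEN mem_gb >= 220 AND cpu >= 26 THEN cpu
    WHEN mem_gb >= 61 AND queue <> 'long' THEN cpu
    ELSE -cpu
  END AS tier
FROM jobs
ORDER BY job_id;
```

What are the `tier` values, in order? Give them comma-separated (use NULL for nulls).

6, 24, 52, 23, 48, -28, 12, -61, -30, 11, 61, -51, 48

job_id=40: mem_gb >= 61 AND queue <> 'long' → 6
job_id=41: mem_gb >= 61 AND queue <> 'long' → 24
job_id=42: mem_gb >= 61 AND queue <> 'long' → 52
job_id=43: mem_gb >= 61 AND queue <> 'long' → 23
job_id=44: mem_gb >= 220 AND cpu >= 26 → 48
job_id=45: ELSE → -28
job_id=46: mem_gb >= 61 AND queue <> 'long' → 12
job_id=47: ELSE → -61
job_id=48: ELSE → -30
job_id=49: mem_gb >= 61 AND queue <> 'long' → 11
job_id=50: mem_gb >= 61 AND queue <> 'long' → 61
job_id=51: ELSE → -51
job_id=52: mem_gb >= 61 AND queue <> 'long' → 48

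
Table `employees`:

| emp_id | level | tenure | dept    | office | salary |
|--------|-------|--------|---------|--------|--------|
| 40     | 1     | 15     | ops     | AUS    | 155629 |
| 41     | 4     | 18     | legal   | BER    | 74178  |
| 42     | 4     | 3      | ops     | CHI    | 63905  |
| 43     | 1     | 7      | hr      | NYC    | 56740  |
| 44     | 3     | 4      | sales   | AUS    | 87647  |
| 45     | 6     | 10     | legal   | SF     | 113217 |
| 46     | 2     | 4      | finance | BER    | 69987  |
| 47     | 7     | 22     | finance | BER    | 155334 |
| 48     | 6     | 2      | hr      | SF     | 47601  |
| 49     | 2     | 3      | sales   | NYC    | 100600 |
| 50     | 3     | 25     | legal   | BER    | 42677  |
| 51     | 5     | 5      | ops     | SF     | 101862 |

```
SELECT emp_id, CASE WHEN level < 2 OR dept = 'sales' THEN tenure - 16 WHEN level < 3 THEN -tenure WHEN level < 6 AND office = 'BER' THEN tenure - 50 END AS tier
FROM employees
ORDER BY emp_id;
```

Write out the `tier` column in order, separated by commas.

emp_id=40: level < 2 OR dept = 'sales' → -1
emp_id=41: level < 6 AND office = 'BER' → -32
emp_id=42: (no match → NULL) → NULL
emp_id=43: level < 2 OR dept = 'sales' → -9
emp_id=44: level < 2 OR dept = 'sales' → -12
emp_id=45: (no match → NULL) → NULL
emp_id=46: level < 3 → -4
emp_id=47: (no match → NULL) → NULL
emp_id=48: (no match → NULL) → NULL
emp_id=49: level < 2 OR dept = 'sales' → -13
emp_id=50: level < 6 AND office = 'BER' → -25
emp_id=51: (no match → NULL) → NULL

-1, -32, NULL, -9, -12, NULL, -4, NULL, NULL, -13, -25, NULL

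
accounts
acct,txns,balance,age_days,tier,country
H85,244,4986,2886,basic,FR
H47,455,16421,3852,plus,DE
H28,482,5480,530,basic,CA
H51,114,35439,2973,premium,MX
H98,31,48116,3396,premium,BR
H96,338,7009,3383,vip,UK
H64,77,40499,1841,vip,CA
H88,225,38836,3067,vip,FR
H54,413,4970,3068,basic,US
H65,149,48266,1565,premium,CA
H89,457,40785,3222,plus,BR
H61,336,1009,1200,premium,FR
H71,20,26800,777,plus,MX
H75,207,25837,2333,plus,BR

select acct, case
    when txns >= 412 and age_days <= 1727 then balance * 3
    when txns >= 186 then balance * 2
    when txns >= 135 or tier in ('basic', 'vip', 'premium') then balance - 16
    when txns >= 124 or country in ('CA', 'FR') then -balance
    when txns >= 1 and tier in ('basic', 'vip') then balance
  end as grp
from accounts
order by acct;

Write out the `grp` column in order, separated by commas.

acct=H28: txns >= 412 and age_days <= 1727 → 16440
acct=H47: txns >= 186 → 32842
acct=H51: txns >= 135 or tier in ('basic', 'vip', 'premium') → 35423
acct=H54: txns >= 186 → 9940
acct=H61: txns >= 186 → 2018
acct=H64: txns >= 135 or tier in ('basic', 'vip', 'premium') → 40483
acct=H65: txns >= 135 or tier in ('basic', 'vip', 'premium') → 48250
acct=H71: (no match → NULL) → NULL
acct=H75: txns >= 186 → 51674
acct=H85: txns >= 186 → 9972
acct=H88: txns >= 186 → 77672
acct=H89: txns >= 186 → 81570
acct=H96: txns >= 186 → 14018
acct=H98: txns >= 135 or tier in ('basic', 'vip', 'premium') → 48100

16440, 32842, 35423, 9940, 2018, 40483, 48250, NULL, 51674, 9972, 77672, 81570, 14018, 48100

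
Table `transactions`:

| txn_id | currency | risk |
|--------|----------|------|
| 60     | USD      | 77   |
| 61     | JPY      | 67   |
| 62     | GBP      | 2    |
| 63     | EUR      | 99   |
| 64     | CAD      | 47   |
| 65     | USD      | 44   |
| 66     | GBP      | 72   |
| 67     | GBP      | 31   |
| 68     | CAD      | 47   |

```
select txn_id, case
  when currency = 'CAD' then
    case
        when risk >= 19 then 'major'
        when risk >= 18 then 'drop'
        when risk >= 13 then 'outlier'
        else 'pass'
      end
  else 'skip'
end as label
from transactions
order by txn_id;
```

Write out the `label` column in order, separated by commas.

skip, skip, skip, skip, major, skip, skip, skip, major

txn_id=60: currency='USD' → outer ELSE → skip
txn_id=61: currency='JPY' → outer ELSE → skip
txn_id=62: currency='GBP' → outer ELSE → skip
txn_id=63: currency='EUR' → outer ELSE → skip
txn_id=64: currency='CAD' → inner[risk >= 19] → major
txn_id=65: currency='USD' → outer ELSE → skip
txn_id=66: currency='GBP' → outer ELSE → skip
txn_id=67: currency='GBP' → outer ELSE → skip
txn_id=68: currency='CAD' → inner[risk >= 19] → major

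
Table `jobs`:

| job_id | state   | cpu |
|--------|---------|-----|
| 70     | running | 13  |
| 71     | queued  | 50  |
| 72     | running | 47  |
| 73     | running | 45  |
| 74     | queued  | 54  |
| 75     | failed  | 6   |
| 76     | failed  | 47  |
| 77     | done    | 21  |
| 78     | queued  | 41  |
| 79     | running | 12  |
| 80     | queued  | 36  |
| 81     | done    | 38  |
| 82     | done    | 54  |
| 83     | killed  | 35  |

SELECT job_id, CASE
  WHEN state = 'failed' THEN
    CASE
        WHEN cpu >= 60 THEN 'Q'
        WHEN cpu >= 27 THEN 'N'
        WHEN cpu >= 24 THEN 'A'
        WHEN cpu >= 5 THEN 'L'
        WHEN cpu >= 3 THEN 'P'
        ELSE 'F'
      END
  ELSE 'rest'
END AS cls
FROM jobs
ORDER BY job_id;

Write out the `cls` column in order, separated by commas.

job_id=70: state='running' → outer ELSE → rest
job_id=71: state='queued' → outer ELSE → rest
job_id=72: state='running' → outer ELSE → rest
job_id=73: state='running' → outer ELSE → rest
job_id=74: state='queued' → outer ELSE → rest
job_id=75: state='failed' → inner[cpu >= 5] → L
job_id=76: state='failed' → inner[cpu >= 27] → N
job_id=77: state='done' → outer ELSE → rest
job_id=78: state='queued' → outer ELSE → rest
job_id=79: state='running' → outer ELSE → rest
job_id=80: state='queued' → outer ELSE → rest
job_id=81: state='done' → outer ELSE → rest
job_id=82: state='done' → outer ELSE → rest
job_id=83: state='killed' → outer ELSE → rest

rest, rest, rest, rest, rest, L, N, rest, rest, rest, rest, rest, rest, rest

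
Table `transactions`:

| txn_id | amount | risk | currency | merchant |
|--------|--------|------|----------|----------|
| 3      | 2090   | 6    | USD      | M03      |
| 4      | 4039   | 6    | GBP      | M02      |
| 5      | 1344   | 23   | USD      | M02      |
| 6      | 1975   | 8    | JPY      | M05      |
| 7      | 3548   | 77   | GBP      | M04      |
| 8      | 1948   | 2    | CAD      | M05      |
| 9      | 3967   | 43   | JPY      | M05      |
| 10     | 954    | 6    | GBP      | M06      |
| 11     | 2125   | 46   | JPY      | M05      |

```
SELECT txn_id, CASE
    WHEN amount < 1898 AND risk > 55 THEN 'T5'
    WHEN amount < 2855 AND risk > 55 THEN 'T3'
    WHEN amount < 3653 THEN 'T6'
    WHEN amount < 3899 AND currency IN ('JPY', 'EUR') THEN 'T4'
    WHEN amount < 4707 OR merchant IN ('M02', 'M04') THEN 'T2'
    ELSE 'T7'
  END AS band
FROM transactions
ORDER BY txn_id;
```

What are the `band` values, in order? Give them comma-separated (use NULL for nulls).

txn_id=3: amount < 3653 → T6
txn_id=4: amount < 4707 OR merchant IN ('M02', 'M04') → T2
txn_id=5: amount < 3653 → T6
txn_id=6: amount < 3653 → T6
txn_id=7: amount < 3653 → T6
txn_id=8: amount < 3653 → T6
txn_id=9: amount < 4707 OR merchant IN ('M02', 'M04') → T2
txn_id=10: amount < 3653 → T6
txn_id=11: amount < 3653 → T6

T6, T2, T6, T6, T6, T6, T2, T6, T6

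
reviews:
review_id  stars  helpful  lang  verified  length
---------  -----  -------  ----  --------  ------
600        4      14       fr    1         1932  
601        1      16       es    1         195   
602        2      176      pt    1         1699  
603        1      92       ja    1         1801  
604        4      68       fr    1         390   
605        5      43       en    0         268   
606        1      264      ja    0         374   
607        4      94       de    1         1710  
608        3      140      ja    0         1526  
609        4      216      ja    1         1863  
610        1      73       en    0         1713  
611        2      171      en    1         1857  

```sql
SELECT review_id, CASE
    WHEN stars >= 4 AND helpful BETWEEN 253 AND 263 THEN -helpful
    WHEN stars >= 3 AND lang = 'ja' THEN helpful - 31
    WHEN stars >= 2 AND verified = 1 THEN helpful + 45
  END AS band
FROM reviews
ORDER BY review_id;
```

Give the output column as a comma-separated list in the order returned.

59, NULL, 221, NULL, 113, NULL, NULL, 139, 109, 185, NULL, 216

review_id=600: stars >= 2 AND verified = 1 → 59
review_id=601: (no match → NULL) → NULL
review_id=602: stars >= 2 AND verified = 1 → 221
review_id=603: (no match → NULL) → NULL
review_id=604: stars >= 2 AND verified = 1 → 113
review_id=605: (no match → NULL) → NULL
review_id=606: (no match → NULL) → NULL
review_id=607: stars >= 2 AND verified = 1 → 139
review_id=608: stars >= 3 AND lang = 'ja' → 109
review_id=609: stars >= 3 AND lang = 'ja' → 185
review_id=610: (no match → NULL) → NULL
review_id=611: stars >= 2 AND verified = 1 → 216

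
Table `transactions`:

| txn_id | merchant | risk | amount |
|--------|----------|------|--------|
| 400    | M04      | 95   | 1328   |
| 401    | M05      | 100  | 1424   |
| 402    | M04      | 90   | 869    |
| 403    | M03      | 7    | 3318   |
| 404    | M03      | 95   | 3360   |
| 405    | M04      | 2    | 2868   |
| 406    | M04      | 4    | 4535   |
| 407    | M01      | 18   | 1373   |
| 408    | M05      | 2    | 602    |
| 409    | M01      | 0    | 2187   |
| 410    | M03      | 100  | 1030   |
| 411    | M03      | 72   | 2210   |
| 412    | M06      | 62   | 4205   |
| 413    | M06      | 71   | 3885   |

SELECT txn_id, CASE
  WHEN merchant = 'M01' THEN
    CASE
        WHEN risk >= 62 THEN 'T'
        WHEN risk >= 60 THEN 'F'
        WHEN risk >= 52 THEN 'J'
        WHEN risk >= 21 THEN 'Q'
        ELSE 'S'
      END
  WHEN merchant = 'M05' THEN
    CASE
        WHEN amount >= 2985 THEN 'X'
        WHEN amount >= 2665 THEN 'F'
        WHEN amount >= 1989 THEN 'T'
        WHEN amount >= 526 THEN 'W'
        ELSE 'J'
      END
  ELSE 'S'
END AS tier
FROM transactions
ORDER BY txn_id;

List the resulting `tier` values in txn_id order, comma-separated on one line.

txn_id=400: merchant='M04' → outer ELSE → S
txn_id=401: merchant='M05' → inner[amount >= 526] → W
txn_id=402: merchant='M04' → outer ELSE → S
txn_id=403: merchant='M03' → outer ELSE → S
txn_id=404: merchant='M03' → outer ELSE → S
txn_id=405: merchant='M04' → outer ELSE → S
txn_id=406: merchant='M04' → outer ELSE → S
txn_id=407: merchant='M01' → inner[ELSE] → S
txn_id=408: merchant='M05' → inner[amount >= 526] → W
txn_id=409: merchant='M01' → inner[ELSE] → S
txn_id=410: merchant='M03' → outer ELSE → S
txn_id=411: merchant='M03' → outer ELSE → S
txn_id=412: merchant='M06' → outer ELSE → S
txn_id=413: merchant='M06' → outer ELSE → S

S, W, S, S, S, S, S, S, W, S, S, S, S, S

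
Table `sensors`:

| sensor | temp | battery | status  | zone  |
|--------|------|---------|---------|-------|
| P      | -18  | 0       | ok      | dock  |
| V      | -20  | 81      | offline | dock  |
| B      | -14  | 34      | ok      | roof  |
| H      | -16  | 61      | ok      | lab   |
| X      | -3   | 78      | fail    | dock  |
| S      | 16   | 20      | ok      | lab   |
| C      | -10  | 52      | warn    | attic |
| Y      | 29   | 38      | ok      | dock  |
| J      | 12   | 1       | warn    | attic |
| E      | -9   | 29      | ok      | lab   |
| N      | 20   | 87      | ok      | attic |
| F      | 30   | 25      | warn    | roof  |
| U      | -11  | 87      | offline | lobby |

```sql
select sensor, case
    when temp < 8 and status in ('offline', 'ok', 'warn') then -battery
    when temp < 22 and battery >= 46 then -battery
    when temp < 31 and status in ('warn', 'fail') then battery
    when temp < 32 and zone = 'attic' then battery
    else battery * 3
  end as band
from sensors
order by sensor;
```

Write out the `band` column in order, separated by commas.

-34, -52, -29, 25, -61, 1, -87, 0, 60, -87, -81, -78, 114

sensor=B: temp < 8 and status in ('offline', 'ok', 'warn') → -34
sensor=C: temp < 8 and status in ('offline', 'ok', 'warn') → -52
sensor=E: temp < 8 and status in ('offline', 'ok', 'warn') → -29
sensor=F: temp < 31 and status in ('warn', 'fail') → 25
sensor=H: temp < 8 and status in ('offline', 'ok', 'warn') → -61
sensor=J: temp < 31 and status in ('warn', 'fail') → 1
sensor=N: temp < 22 and battery >= 46 → -87
sensor=P: temp < 8 and status in ('offline', 'ok', 'warn') → 0
sensor=S: ELSE → 60
sensor=U: temp < 8 and status in ('offline', 'ok', 'warn') → -87
sensor=V: temp < 8 and status in ('offline', 'ok', 'warn') → -81
sensor=X: temp < 22 and battery >= 46 → -78
sensor=Y: ELSE → 114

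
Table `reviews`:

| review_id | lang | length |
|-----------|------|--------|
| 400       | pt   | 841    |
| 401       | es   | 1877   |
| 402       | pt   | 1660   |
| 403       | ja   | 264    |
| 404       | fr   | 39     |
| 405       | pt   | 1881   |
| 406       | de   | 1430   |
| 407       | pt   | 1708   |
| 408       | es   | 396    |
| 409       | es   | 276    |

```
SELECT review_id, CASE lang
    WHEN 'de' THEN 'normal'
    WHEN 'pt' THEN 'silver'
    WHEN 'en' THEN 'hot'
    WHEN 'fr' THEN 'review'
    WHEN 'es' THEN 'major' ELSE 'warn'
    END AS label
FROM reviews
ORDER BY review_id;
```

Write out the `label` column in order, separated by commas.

review_id=400: lang='pt' → silver
review_id=401: lang='es' → major
review_id=402: lang='pt' → silver
review_id=403: ELSE → warn
review_id=404: lang='fr' → review
review_id=405: lang='pt' → silver
review_id=406: lang='de' → normal
review_id=407: lang='pt' → silver
review_id=408: lang='es' → major
review_id=409: lang='es' → major

silver, major, silver, warn, review, silver, normal, silver, major, major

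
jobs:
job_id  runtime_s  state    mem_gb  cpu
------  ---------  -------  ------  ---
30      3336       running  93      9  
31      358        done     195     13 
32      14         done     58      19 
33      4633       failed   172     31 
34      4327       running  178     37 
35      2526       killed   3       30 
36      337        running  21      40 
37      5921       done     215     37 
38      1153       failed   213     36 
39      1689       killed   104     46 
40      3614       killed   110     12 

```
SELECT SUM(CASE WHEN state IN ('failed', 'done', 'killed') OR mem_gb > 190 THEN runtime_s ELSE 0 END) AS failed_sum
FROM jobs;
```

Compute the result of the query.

19908

job_id=30: ✗
job_id=31: ✓ → 358
job_id=32: ✓ → 14
job_id=33: ✓ → 4633
job_id=34: ✗
job_id=35: ✓ → 2526
job_id=36: ✗
job_id=37: ✓ → 5921
job_id=38: ✓ → 1153
job_id=39: ✓ → 1689
job_id=40: ✓ → 3614
failed_sum = 358 + 14 + 4633 + 2526 + 5921 + 1153 + 1689 + 3614 = 19908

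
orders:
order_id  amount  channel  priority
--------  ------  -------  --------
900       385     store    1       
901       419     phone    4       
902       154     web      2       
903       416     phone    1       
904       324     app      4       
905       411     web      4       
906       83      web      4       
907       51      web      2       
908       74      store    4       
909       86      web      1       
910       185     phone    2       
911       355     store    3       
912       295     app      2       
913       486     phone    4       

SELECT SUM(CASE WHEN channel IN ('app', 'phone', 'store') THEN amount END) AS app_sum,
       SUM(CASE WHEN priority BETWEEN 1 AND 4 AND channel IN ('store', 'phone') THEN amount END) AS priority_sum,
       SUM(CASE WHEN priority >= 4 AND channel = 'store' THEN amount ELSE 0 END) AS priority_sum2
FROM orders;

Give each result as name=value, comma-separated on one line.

app_sum=2939, priority_sum=2320, priority_sum2=74

[app_sum: channel IN ('app', 'phone', 'store')]
order_id=900: ✓ → 385
order_id=901: ✓ → 419
order_id=902: ✗
order_id=903: ✓ → 416
order_id=904: ✓ → 324
order_id=905: ✗
order_id=906: ✗
order_id=907: ✗
order_id=908: ✓ → 74
order_id=909: ✗
order_id=910: ✓ → 185
order_id=911: ✓ → 355
order_id=912: ✓ → 295
order_id=913: ✓ → 486
app_sum = 385 + 419 + 416 + 324 + 74 + 185 + 355 + 295 + 486 = 2939
—
[priority_sum: priority BETWEEN 1 AND 4 AND channel IN ('store', 'phone')]
order_id=900: ✓ → 385
order_id=901: ✓ → 419
order_id=902: ✗
order_id=903: ✓ → 416
order_id=904: ✗
order_id=905: ✗
order_id=906: ✗
order_id=907: ✗
order_id=908: ✓ → 74
order_id=909: ✗
order_id=910: ✓ → 185
order_id=911: ✓ → 355
order_id=912: ✗
order_id=913: ✓ → 486
priority_sum = 385 + 419 + 416 + 74 + 185 + 355 + 486 = 2320
—
[priority_sum2: priority >= 4 AND channel = 'store']
order_id=900: ✗
order_id=901: ✗
order_id=902: ✗
order_id=903: ✗
order_id=904: ✗
order_id=905: ✗
order_id=906: ✗
order_id=907: ✗
order_id=908: ✓ → 74
order_id=909: ✗
order_id=910: ✗
order_id=911: ✗
order_id=912: ✗
order_id=913: ✗
priority_sum2 = 74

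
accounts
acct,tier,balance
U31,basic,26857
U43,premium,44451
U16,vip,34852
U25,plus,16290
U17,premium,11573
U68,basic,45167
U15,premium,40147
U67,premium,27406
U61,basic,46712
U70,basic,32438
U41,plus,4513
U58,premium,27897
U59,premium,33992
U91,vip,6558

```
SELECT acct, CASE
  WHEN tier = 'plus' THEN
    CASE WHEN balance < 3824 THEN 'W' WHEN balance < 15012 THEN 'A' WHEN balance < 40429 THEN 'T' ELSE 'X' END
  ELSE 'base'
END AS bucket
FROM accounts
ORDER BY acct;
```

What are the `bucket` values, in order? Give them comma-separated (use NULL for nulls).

base, base, base, T, base, A, base, base, base, base, base, base, base, base

acct=U15: tier='premium' → outer ELSE → base
acct=U16: tier='vip' → outer ELSE → base
acct=U17: tier='premium' → outer ELSE → base
acct=U25: tier='plus' → inner[balance < 40429] → T
acct=U31: tier='basic' → outer ELSE → base
acct=U41: tier='plus' → inner[balance < 15012] → A
acct=U43: tier='premium' → outer ELSE → base
acct=U58: tier='premium' → outer ELSE → base
acct=U59: tier='premium' → outer ELSE → base
acct=U61: tier='basic' → outer ELSE → base
acct=U67: tier='premium' → outer ELSE → base
acct=U68: tier='basic' → outer ELSE → base
acct=U70: tier='basic' → outer ELSE → base
acct=U91: tier='vip' → outer ELSE → base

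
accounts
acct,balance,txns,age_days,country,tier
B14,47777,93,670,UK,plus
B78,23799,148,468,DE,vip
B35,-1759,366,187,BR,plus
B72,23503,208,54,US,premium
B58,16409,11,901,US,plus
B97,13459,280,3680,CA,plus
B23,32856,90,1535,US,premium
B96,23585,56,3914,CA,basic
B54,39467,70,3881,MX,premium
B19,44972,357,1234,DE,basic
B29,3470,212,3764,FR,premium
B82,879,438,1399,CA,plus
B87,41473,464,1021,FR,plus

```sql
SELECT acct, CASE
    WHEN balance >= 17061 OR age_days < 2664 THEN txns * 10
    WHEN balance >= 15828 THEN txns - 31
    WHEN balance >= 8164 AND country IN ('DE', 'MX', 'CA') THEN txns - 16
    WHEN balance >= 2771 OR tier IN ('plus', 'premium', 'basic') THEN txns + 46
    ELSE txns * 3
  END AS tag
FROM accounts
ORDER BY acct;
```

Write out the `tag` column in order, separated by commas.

acct=B14: balance >= 17061 OR age_days < 2664 → 930
acct=B19: balance >= 17061 OR age_days < 2664 → 3570
acct=B23: balance >= 17061 OR age_days < 2664 → 900
acct=B29: balance >= 2771 OR tier IN ('plus', 'premium', 'basic') → 258
acct=B35: balance >= 17061 OR age_days < 2664 → 3660
acct=B54: balance >= 17061 OR age_days < 2664 → 700
acct=B58: balance >= 17061 OR age_days < 2664 → 110
acct=B72: balance >= 17061 OR age_days < 2664 → 2080
acct=B78: balance >= 17061 OR age_days < 2664 → 1480
acct=B82: balance >= 17061 OR age_days < 2664 → 4380
acct=B87: balance >= 17061 OR age_days < 2664 → 4640
acct=B96: balance >= 17061 OR age_days < 2664 → 560
acct=B97: balance >= 8164 AND country IN ('DE', 'MX', 'CA') → 264

930, 3570, 900, 258, 3660, 700, 110, 2080, 1480, 4380, 4640, 560, 264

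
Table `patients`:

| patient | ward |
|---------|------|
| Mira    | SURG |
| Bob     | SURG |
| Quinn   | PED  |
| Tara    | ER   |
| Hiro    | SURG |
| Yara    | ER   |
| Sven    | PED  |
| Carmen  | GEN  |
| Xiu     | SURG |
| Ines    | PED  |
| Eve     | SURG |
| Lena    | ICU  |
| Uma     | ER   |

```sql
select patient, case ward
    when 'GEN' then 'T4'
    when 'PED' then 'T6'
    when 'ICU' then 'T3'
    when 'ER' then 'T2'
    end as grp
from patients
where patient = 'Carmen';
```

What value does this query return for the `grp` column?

T4

patient = Carmen: ward=GEN.
ward='GEN' → true → T4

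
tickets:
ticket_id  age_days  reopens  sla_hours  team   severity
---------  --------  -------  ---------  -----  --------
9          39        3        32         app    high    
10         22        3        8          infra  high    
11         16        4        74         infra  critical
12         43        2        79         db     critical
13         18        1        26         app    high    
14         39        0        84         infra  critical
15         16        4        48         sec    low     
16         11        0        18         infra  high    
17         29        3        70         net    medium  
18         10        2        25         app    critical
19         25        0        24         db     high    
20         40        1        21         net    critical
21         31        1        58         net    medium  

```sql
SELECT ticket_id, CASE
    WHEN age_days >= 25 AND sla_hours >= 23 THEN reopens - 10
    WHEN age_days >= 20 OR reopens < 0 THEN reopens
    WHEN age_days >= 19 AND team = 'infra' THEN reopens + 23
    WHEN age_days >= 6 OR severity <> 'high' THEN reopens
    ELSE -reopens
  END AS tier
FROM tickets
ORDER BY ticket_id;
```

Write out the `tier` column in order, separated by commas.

ticket_id=9: age_days >= 25 AND sla_hours >= 23 → -7
ticket_id=10: age_days >= 20 OR reopens < 0 → 3
ticket_id=11: age_days >= 6 OR severity <> 'high' → 4
ticket_id=12: age_days >= 25 AND sla_hours >= 23 → -8
ticket_id=13: age_days >= 6 OR severity <> 'high' → 1
ticket_id=14: age_days >= 25 AND sla_hours >= 23 → -10
ticket_id=15: age_days >= 6 OR severity <> 'high' → 4
ticket_id=16: age_days >= 6 OR severity <> 'high' → 0
ticket_id=17: age_days >= 25 AND sla_hours >= 23 → -7
ticket_id=18: age_days >= 6 OR severity <> 'high' → 2
ticket_id=19: age_days >= 25 AND sla_hours >= 23 → -10
ticket_id=20: age_days >= 20 OR reopens < 0 → 1
ticket_id=21: age_days >= 25 AND sla_hours >= 23 → -9

-7, 3, 4, -8, 1, -10, 4, 0, -7, 2, -10, 1, -9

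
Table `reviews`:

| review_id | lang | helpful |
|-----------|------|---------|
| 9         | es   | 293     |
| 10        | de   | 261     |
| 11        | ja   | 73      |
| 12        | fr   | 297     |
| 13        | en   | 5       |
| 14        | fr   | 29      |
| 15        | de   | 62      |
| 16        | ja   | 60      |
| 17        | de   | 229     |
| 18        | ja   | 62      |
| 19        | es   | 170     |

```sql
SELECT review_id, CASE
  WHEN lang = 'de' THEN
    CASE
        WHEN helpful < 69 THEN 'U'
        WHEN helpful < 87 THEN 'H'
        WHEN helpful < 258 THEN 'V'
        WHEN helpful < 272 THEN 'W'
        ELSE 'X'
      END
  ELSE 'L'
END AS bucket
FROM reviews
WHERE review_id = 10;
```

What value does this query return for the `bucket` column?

W

review_id = 10: lang=de, helpful=261.
lang='de' → inner[helpful < 272] → W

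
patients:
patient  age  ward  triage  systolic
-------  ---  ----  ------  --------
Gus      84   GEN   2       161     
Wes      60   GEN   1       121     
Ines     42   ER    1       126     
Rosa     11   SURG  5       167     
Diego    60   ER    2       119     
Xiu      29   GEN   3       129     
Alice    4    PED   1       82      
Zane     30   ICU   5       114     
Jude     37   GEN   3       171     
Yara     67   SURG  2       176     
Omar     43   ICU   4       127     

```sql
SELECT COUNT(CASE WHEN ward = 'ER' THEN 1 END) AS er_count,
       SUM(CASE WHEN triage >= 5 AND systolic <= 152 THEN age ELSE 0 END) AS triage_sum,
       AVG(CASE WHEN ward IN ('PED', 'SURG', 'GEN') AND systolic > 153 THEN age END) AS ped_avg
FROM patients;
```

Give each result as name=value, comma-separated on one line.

er_count=2, triage_sum=30, ped_avg=49.75

[er_count: ward = 'ER']
patient=Gus: ✗
patient=Wes: ✗
patient=Ines: ✓ → 1
patient=Rosa: ✗
patient=Diego: ✓ → 1
patient=Xiu: ✗
patient=Alice: ✗
patient=Zane: ✗
patient=Jude: ✗
patient=Yara: ✗
patient=Omar: ✗
er_count = COUNT(1, 1) = 2
—
[triage_sum: triage >= 5 AND systolic <= 152]
patient=Gus: ✗
patient=Wes: ✗
patient=Ines: ✗
patient=Rosa: ✗
patient=Diego: ✗
patient=Xiu: ✗
patient=Alice: ✗
patient=Zane: ✓ → 30
patient=Jude: ✗
patient=Yara: ✗
patient=Omar: ✗
triage_sum = 30
—
[ped_avg: ward IN ('PED', 'SURG', 'GEN') AND systolic > 153]
patient=Gus: ✓ → 84
patient=Wes: ✗
patient=Ines: ✗
patient=Rosa: ✓ → 11
patient=Diego: ✗
patient=Xiu: ✗
patient=Alice: ✗
patient=Zane: ✗
patient=Jude: ✓ → 37
patient=Yara: ✓ → 67
patient=Omar: ✗
ped_avg = (84 + 11 + 37 + 67) / 4 = 49.75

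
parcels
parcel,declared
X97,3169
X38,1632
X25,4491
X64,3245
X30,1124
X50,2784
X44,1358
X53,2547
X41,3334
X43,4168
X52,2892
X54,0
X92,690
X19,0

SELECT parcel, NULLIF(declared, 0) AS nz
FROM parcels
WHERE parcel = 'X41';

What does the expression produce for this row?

3334

parcel = X41: declared=3334.
declared=3334 vs 0: differ → 3334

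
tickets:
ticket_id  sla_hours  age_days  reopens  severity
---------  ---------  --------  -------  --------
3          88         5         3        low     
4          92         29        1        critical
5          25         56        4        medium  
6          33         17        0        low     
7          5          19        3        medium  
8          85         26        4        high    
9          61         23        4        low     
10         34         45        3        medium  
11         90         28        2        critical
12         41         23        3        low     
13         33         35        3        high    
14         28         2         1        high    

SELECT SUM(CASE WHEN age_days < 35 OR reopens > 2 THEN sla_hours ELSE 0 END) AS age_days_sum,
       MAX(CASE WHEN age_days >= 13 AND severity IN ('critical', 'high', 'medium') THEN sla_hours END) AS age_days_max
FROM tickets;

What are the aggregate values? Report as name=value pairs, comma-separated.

age_days_sum=615, age_days_max=92

[age_days_sum: age_days < 35 OR reopens > 2]
ticket_id=3: ✓ → 88
ticket_id=4: ✓ → 92
ticket_id=5: ✓ → 25
ticket_id=6: ✓ → 33
ticket_id=7: ✓ → 5
ticket_id=8: ✓ → 85
ticket_id=9: ✓ → 61
ticket_id=10: ✓ → 34
ticket_id=11: ✓ → 90
ticket_id=12: ✓ → 41
ticket_id=13: ✓ → 33
ticket_id=14: ✓ → 28
age_days_sum = 88 + 92 + 25 + 33 + 5 + 85 + 61 + 34 + 90 + 41 + 33 + 28 = 615
—
[age_days_max: age_days >= 13 AND severity IN ('critical', 'high', 'medium')]
ticket_id=3: ✗
ticket_id=4: ✓ → 92
ticket_id=5: ✓ → 25
ticket_id=6: ✗
ticket_id=7: ✓ → 5
ticket_id=8: ✓ → 85
ticket_id=9: ✗
ticket_id=10: ✓ → 34
ticket_id=11: ✓ → 90
ticket_id=12: ✗
ticket_id=13: ✓ → 33
ticket_id=14: ✗
age_days_max = MAX(92, 25, 5, 85, 34, 90, 33) = 92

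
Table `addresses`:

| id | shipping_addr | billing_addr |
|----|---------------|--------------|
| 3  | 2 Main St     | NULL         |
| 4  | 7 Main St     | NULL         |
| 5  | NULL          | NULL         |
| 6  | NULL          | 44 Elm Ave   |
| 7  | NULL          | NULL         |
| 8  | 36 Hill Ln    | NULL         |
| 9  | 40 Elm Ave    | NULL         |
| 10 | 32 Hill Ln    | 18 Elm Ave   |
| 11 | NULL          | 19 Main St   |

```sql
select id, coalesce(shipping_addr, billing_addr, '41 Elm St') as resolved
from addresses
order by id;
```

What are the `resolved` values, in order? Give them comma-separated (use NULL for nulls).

2 Main St, 7 Main St, 41 Elm St, 44 Elm Ave, 41 Elm St, 36 Hill Ln, 40 Elm Ave, 32 Hill Ln, 19 Main St

id=3: shipping_addr=2 Main St → 2 Main St
id=4: shipping_addr=7 Main St → 7 Main St
id=5: shipping_addr=NULL, billing_addr=NULL, → literal 41 Elm St → 41 Elm St
id=6: shipping_addr=NULL, billing_addr=44 Elm Ave → 44 Elm Ave
id=7: shipping_addr=NULL, billing_addr=NULL, → literal 41 Elm St → 41 Elm St
id=8: shipping_addr=36 Hill Ln → 36 Hill Ln
id=9: shipping_addr=40 Elm Ave → 40 Elm Ave
id=10: shipping_addr=32 Hill Ln → 32 Hill Ln
id=11: shipping_addr=NULL, billing_addr=19 Main St → 19 Main St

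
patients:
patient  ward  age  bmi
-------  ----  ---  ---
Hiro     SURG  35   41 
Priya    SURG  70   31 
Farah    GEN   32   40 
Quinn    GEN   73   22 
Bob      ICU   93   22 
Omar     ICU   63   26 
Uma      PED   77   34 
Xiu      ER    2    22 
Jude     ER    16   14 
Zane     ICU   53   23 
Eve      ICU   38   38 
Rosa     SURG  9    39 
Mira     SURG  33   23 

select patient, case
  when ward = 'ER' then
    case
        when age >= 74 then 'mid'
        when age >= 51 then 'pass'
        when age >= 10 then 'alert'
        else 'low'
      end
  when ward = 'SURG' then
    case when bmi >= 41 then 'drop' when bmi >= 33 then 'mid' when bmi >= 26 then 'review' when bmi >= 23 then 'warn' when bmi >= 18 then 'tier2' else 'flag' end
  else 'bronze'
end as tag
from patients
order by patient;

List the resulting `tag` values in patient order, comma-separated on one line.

patient=Bob: ward='ICU' → outer ELSE → bronze
patient=Eve: ward='ICU' → outer ELSE → bronze
patient=Farah: ward='GEN' → outer ELSE → bronze
patient=Hiro: ward='SURG' → inner[bmi >= 41] → drop
patient=Jude: ward='ER' → inner[age >= 10] → alert
patient=Mira: ward='SURG' → inner[bmi >= 23] → warn
patient=Omar: ward='ICU' → outer ELSE → bronze
patient=Priya: ward='SURG' → inner[bmi >= 26] → review
patient=Quinn: ward='GEN' → outer ELSE → bronze
patient=Rosa: ward='SURG' → inner[bmi >= 33] → mid
patient=Uma: ward='PED' → outer ELSE → bronze
patient=Xiu: ward='ER' → inner[ELSE] → low
patient=Zane: ward='ICU' → outer ELSE → bronze

bronze, bronze, bronze, drop, alert, warn, bronze, review, bronze, mid, bronze, low, bronze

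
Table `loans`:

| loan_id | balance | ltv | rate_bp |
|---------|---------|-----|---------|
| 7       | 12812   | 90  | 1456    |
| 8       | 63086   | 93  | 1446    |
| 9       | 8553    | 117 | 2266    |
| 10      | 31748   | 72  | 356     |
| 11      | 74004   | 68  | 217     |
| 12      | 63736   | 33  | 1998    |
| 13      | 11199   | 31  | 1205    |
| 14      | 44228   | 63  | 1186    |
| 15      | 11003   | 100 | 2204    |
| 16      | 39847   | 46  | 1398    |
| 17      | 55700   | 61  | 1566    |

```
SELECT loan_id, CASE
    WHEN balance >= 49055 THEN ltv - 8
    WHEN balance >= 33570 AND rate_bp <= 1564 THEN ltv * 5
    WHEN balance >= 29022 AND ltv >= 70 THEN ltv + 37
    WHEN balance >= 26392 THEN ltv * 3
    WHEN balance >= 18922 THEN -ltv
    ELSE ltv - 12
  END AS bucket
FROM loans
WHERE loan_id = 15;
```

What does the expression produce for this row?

88

loan_id = 15: balance=11003, ltv=100, rate_bp=2204.
balance >= 49055 → false
balance >= 33570 AND rate_bp <= 1564 → false
balance >= 29022 AND ltv >= 70 → false
balance >= 26392 → false
balance >= 18922 → false
No prior WHEN matched → ELSE → 88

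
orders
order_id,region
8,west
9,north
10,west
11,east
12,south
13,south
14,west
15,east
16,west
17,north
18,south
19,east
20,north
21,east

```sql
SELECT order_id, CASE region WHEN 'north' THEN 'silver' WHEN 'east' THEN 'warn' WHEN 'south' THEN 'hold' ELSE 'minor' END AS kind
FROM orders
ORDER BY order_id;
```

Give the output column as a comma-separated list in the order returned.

minor, silver, minor, warn, hold, hold, minor, warn, minor, silver, hold, warn, silver, warn

order_id=8: ELSE → minor
order_id=9: region='north' → silver
order_id=10: ELSE → minor
order_id=11: region='east' → warn
order_id=12: region='south' → hold
order_id=13: region='south' → hold
order_id=14: ELSE → minor
order_id=15: region='east' → warn
order_id=16: ELSE → minor
order_id=17: region='north' → silver
order_id=18: region='south' → hold
order_id=19: region='east' → warn
order_id=20: region='north' → silver
order_id=21: region='east' → warn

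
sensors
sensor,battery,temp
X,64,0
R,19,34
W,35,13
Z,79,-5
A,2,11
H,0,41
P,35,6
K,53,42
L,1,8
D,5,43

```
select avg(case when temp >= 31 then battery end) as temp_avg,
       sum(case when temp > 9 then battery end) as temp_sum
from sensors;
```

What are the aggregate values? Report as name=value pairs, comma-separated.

[temp_avg: temp >= 31]
sensor=X: ✗
sensor=R: ✓ → 19
sensor=W: ✗
sensor=Z: ✗
sensor=A: ✗
sensor=H: ✓ → 0
sensor=P: ✗
sensor=K: ✓ → 53
sensor=L: ✗
sensor=D: ✓ → 5
temp_avg = (19 + 0 + 53 + 5) / 4 = 19.25
—
[temp_sum: temp > 9]
sensor=X: ✗
sensor=R: ✓ → 19
sensor=W: ✓ → 35
sensor=Z: ✗
sensor=A: ✓ → 2
sensor=H: ✓ → 0
sensor=P: ✗
sensor=K: ✓ → 53
sensor=L: ✗
sensor=D: ✓ → 5
temp_sum = 19 + 35 + 2 + 53 + 5 = 114

temp_avg=19.25, temp_sum=114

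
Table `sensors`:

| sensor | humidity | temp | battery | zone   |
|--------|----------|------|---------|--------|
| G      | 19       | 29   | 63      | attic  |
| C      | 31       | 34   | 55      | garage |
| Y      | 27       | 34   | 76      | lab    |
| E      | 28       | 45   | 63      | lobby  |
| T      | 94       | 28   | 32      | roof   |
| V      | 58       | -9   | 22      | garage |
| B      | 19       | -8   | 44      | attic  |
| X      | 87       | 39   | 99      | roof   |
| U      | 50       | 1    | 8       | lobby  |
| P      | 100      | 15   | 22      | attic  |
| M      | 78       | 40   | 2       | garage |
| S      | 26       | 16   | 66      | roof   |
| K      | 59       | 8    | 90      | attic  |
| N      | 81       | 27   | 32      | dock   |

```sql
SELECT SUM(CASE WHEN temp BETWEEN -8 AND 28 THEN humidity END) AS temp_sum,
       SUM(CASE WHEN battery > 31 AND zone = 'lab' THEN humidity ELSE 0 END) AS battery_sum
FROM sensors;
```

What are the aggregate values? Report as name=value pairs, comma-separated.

[temp_sum: temp BETWEEN -8 AND 28]
sensor=G: ✗
sensor=C: ✗
sensor=Y: ✗
sensor=E: ✗
sensor=T: ✓ → 94
sensor=V: ✗
sensor=B: ✓ → 19
sensor=X: ✗
sensor=U: ✓ → 50
sensor=P: ✓ → 100
sensor=M: ✗
sensor=S: ✓ → 26
sensor=K: ✓ → 59
sensor=N: ✓ → 81
temp_sum = 94 + 19 + 50 + 100 + 26 + 59 + 81 = 429
—
[battery_sum: battery > 31 AND zone = 'lab']
sensor=G: ✗
sensor=C: ✗
sensor=Y: ✓ → 27
sensor=E: ✗
sensor=T: ✗
sensor=V: ✗
sensor=B: ✗
sensor=X: ✗
sensor=U: ✗
sensor=P: ✗
sensor=M: ✗
sensor=S: ✗
sensor=K: ✗
sensor=N: ✗
battery_sum = 27

temp_sum=429, battery_sum=27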